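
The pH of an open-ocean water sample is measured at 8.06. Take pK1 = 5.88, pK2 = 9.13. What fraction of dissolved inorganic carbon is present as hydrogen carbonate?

α₁ = 0.916

α₁ = 1 / (1 + [H⁺]/K1 + K2/[H⁺]) = 1 / (1 + 10^-2.18 + 10^-1.07)
   = 1 / (1 + 0.0066069 + 0.085114) = 1/1.0917 = 0.9160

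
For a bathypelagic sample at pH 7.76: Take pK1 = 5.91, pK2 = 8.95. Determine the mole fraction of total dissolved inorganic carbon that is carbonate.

α₂ = 0.0599

α₂ = 1 / (1 + [H⁺]/K2 + [H⁺]²/(K1K2)) = 1 / (1 + 10^+1.19 + 10^-0.66)
   = 1 / (1 + 15.488 + 0.21878) = 1/16.707 = 0.05986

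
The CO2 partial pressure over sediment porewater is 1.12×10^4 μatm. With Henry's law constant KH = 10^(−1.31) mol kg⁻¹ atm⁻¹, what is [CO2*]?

[CO2*] = 549 μmol/kg

KH = 10^(−1.31) = 4.898×10^-2 mol kg⁻¹ atm⁻¹
[CO2*] = KH · pCO2 = 4.898×10^-2 × 1.12×10^4×10^-6 atm = 5.49×10^-4 mol/kg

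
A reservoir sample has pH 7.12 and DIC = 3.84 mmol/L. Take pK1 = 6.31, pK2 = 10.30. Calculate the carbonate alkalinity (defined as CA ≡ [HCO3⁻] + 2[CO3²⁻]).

CA = [HCO3⁻] + 2[CO3²⁻] = (α₁ + 2α₂)·DIC
At pH 7.12: [H⁺]/K1 = 10^-0.81 = 0.15488, K2/[H⁺] = 10^-3.18 = 0.00066069
α₁ = 1/(1 + 0.15488 + 0.00066069) = 1/1.1555 = 0.8654; α₂ = α₁·K2/[H⁺] = 0.0005718
α₁ + 2α₂ = 0.8665
CA = 0.8665 × 3.84 = 3.33 mmol/L

CA = 3.33 mmol/L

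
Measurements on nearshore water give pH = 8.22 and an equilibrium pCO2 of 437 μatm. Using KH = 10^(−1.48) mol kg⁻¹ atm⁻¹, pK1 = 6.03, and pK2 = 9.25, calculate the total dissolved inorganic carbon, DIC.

DIC = 2.46 mmol/kg

[CO2*] = KH · pCO2 = 10^(−1.48) × 437×10^-6 = 1.447×10^-5 mol/kg
α₀ = 1/(1 + K1/[H⁺] + K1K2/[H⁺]²) = 1/(1 + 10^+2.19 + 10^+1.16) = 0.005871
DIC = [CO2*]/α₀ = 1.447×10^-5 / 0.005871 = 2.46 mmol/kg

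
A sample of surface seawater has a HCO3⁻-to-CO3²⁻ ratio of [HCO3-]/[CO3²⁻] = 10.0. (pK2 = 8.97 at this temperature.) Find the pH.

pH = 7.97

From K2 = [H⁺][CO3²⁻]/[HCO3-]:  pH = pK2 − log₁₀([HCO3-]/[CO3²⁻])
log₁₀(10.0) = +1.000
pH = 8.97 − (+1.000) = 7.97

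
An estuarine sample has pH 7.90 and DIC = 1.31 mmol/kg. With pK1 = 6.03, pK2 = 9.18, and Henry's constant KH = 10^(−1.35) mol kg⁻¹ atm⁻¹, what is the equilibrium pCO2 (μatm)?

α₀ = 1 / (1 + K1/[H⁺] + K1K2/[H⁺]²) = 1 / (1 + 10^+1.87 + 10^+0.59)
   = 1 / (1 + 74.131 + 3.8905) = 1/79.021 = 0.01265
[CO2*] = α₀ × DIC = 0.01265 × 1.31 = 0.01658 mmol/kg = 16.58 μmol/kg
pCO2 = [CO2*]/KH = 1.658×10^-5 / 4.467×10^-2 = 371 μatm

pCO2 = 371 μatm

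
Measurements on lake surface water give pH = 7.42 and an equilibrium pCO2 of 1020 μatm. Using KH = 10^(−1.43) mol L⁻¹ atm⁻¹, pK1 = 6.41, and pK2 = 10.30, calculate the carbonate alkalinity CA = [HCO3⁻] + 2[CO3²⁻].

CA = 0.389 mmol/L

[CO2*] = KH · pCO2 = 10^(−1.43) × 1020×10^-6 = 3.790×10^-5 mol/L
α₀ = 1/(1 + K1/[H⁺] + K1K2/[H⁺]²) = 1/(1 + 10^+1.01 + 10^-1.87) = 0.08892
DIC = [CO2*]/α₀ = 3.790×10^-5 / 0.08892 = 0.4262 mmol/L
CA = (α₁ + 2α₂)·DIC = (0.9099 + 2×0.001199) × 0.4262 = 0.389 mmol/L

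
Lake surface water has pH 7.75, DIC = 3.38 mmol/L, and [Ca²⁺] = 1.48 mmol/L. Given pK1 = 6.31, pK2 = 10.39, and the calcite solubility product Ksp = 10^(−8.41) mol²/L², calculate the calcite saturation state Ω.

α₂ = 1 / (1 + [H⁺]/K2 + [H⁺]²/(K1K2)) = 1 / (1 + 10^+2.64 + 10^+1.20)
   = 1 / (1 + 436.52 + 15.849) = 1/453.36 = 0.002206
[CO3²⁻] = α₂ × DIC = 0.002206 × 3.38 = 0.007455 mmol/L = 7.455 μmol/L
Ksp = 10^(−8.41) = 3.890×10^-9
Ω = [Ca²⁺][CO3²⁻]/Ksp = (1.48×10^-3)(7.455×10^-6) / 3.890×10^-9 = 2.84

Ω = 2.84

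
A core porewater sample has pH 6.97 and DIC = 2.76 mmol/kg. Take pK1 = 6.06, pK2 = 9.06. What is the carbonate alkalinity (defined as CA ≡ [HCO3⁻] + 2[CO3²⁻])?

CA = 2.48 mmol/kg

CA = [HCO3⁻] + 2[CO3²⁻] = (α₁ + 2α₂)·DIC
At pH 6.97: [H⁺]/K1 = 10^-0.91 = 0.12303, K2/[H⁺] = 10^-2.09 = 0.0081283
α₁ = 1/(1 + 0.12303 + 0.0081283) = 1/1.1312 = 0.8841; α₂ = α₁·K2/[H⁺] = 0.007186
α₁ + 2α₂ = 0.8984
CA = 0.8984 × 2.76 = 2.48 mmol/kg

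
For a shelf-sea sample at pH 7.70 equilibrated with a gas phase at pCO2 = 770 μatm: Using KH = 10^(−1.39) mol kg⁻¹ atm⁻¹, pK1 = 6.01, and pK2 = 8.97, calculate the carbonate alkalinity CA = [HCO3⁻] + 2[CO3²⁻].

CA = 1.70 mmol/kg

[CO2*] = KH · pCO2 = 10^(−1.39) × 770×10^-6 = 3.137×10^-5 mol/kg
α₀ = 1/(1 + K1/[H⁺] + K1K2/[H⁺]²) = 1/(1 + 10^+1.69 + 10^+0.42) = 0.01901
DIC = [CO2*]/α₀ = 3.137×10^-5 / 0.01901 = 1.650 mmol/kg
CA = (α₁ + 2α₂)·DIC = (0.9310 + 2×0.05000) × 1.650 = 1.70 mmol/kg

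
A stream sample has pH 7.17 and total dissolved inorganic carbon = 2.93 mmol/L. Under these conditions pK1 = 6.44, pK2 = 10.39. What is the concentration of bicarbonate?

α₁ = 1 / (1 + [H⁺]/K1 + K2/[H⁺]) = 1 / (1 + 10^-0.73 + 10^-3.22)
   = 1 / (1 + 0.18621 + 0.00060256) = 1/1.1868 = 0.8426
[HCO3⁻] = α₁ × DIC = 0.8426 × 2.93 = 2.47 mmol/L

[HCO3⁻] = 2.47 mmol/L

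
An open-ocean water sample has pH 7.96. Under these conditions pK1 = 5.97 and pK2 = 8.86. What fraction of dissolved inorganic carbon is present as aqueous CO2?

α₀ = 0.00901

α₀ = 1 / (1 + K1/[H⁺] + K1K2/[H⁺]²) = 1 / (1 + 10^+1.99 + 10^+1.09)
   = 1 / (1 + 97.724 + 12.303) = 1/111.03 = 0.009007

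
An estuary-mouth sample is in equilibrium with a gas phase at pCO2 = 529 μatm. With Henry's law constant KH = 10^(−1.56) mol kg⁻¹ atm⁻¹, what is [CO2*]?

[CO2*] = 14.6 μmol/kg

KH = 10^(−1.56) = 2.754×10^-2 mol kg⁻¹ atm⁻¹
[CO2*] = KH · pCO2 = 2.754×10^-2 × 529×10^-6 atm = 1.46×10^-5 mol/kg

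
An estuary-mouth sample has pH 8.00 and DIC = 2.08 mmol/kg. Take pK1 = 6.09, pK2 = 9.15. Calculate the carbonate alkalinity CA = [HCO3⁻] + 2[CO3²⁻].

CA = 2.19 mmol/kg

CA = [HCO3⁻] + 2[CO3²⁻] = (α₁ + 2α₂)·DIC
At pH 8.00: [H⁺]/K1 = 10^-1.91 = 0.012303, K2/[H⁺] = 10^-1.15 = 0.070795
α₁ = 1/(1 + 0.012303 + 0.070795) = 1/1.0831 = 0.9233; α₂ = α₁·K2/[H⁺] = 0.06536
α₁ + 2α₂ = 1.0540
CA = 1.0540 × 2.08 = 2.19 mmol/kg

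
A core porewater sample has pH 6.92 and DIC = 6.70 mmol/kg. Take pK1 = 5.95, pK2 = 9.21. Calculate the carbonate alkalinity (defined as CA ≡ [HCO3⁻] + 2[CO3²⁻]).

CA = [HCO3⁻] + 2[CO3²⁻] = (α₁ + 2α₂)·DIC
At pH 6.92: [H⁺]/K1 = 10^-0.97 = 0.10715, K2/[H⁺] = 10^-2.29 = 0.0051286
α₁ = 1/(1 + 0.10715 + 0.0051286) = 1/1.1123 = 0.8991; α₂ = α₁·K2/[H⁺] = 0.004611
α₁ + 2α₂ = 0.9083
CA = 0.9083 × 6.70 = 6.09 mmol/kg

CA = 6.09 mmol/kg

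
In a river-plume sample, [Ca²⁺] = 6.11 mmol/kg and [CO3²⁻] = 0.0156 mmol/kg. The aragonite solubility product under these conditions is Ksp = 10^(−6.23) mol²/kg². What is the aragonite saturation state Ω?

Ω = 0.162

Ksp = 10^(−6.23) = 5.888×10^-7
Ω = [Ca²⁺][CO3²⁻]/Ksp = (6.11×10^-3)(0.0156×10^-3) / 5.888×10^-7 = 0.162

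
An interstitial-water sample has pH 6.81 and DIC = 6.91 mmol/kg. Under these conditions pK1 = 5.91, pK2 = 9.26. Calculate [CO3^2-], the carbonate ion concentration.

[CO3²⁻] = 0.0217 mmol/kg

α₂ = 1 / (1 + [H⁺]/K2 + [H⁺]²/(K1K2)) = 1 / (1 + 10^+2.45 + 10^+1.55)
   = 1 / (1 + 281.84 + 35.481) = 1/318.32 = 0.003141
[CO3²⁻] = α₂ × DIC = 0.003141 × 6.91 = 0.0217 mmol/kg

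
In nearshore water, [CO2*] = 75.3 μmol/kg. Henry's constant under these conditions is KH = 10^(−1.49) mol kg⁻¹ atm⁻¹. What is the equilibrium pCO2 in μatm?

pCO2 = 2330 μatm

KH = 10^(−1.49) = 3.236×10^-2 mol kg⁻¹ atm⁻¹
pCO2 = [CO2*]/KH = 75.3×10^-6 / 3.236×10^-2 = 2.33×10^-3 atm = 2330 μatm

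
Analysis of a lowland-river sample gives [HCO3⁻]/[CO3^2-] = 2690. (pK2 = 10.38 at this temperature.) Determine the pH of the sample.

pH = 6.95

From K2 = [H⁺][CO3^2-]/[HCO3⁻]:  pH = pK2 − log₁₀([HCO3⁻]/[CO3^2-])
log₁₀(2690) = +3.430
pH = 10.38 − (+3.430) = 6.95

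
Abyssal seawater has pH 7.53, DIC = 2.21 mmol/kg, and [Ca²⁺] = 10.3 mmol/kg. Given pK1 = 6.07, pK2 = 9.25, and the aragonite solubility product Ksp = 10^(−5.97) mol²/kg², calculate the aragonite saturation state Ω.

α₂ = 1 / (1 + [H⁺]/K2 + [H⁺]²/(K1K2)) = 1 / (1 + 10^+1.72 + 10^+0.26)
   = 1 / (1 + 52.481 + 1.8197) = 1/55.300 = 0.01808
[CO3²⁻] = α₂ × DIC = 0.01808 × 2.21 = 0.03996 mmol/kg
Ksp = 10^(−5.97) = 1.072×10^-6
Ω = [Ca²⁺][CO3²⁻]/Ksp = (10.3×10^-3)(3.996×10^-5) / 1.072×10^-6 = 0.384

Ω = 0.384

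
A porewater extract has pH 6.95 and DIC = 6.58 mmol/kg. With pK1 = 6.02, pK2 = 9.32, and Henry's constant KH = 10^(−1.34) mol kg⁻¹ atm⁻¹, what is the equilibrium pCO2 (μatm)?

pCO2 = 1.51×10^4 μatm

α₀ = 1 / (1 + K1/[H⁺] + K1K2/[H⁺]²) = 1 / (1 + 10^+0.93 + 10^-1.44)
   = 1 / (1 + 8.5114 + 0.036308) = 1/9.5477 = 0.1047
[CO2*] = α₀ × DIC = 0.1047 × 6.58 = 0.6892 mmol/kg
pCO2 = [CO2*]/KH = 6.892×10^-4 / 4.571×10^-2 = 1.51×10^4 μatm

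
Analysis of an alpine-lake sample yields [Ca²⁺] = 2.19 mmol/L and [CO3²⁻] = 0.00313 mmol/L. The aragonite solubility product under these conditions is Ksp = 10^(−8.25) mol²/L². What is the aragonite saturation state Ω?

Ksp = 10^(−8.25) = 5.623×10^-9
Ω = [Ca²⁺][CO3²⁻]/Ksp = (2.19×10^-3)(0.00313×10^-3) / 5.623×10^-9 = 1.22

Ω = 1.22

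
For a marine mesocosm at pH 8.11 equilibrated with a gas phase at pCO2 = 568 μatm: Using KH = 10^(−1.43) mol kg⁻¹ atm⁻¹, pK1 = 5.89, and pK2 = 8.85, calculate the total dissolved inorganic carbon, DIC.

DIC = 4.16 mmol/kg

[CO2*] = KH · pCO2 = 10^(−1.43) × 568×10^-6 = 2.110×10^-5 mol/kg
α₀ = 1/(1 + K1/[H⁺] + K1K2/[H⁺]²) = 1/(1 + 10^+2.22 + 10^+1.48) = 0.005072
DIC = [CO2*]/α₀ = 2.110×10^-5 / 0.005072 = 4.16 mmol/kg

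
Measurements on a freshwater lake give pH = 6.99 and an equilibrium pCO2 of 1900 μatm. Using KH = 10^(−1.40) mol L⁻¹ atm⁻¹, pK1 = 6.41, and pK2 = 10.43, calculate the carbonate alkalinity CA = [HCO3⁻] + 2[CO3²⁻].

CA = 0.288 mmol/L

[CO2*] = KH · pCO2 = 10^(−1.40) × 1900×10^-6 = 7.564×10^-5 mol/L
α₀ = 1/(1 + K1/[H⁺] + K1K2/[H⁺]²) = 1/(1 + 10^+0.58 + 10^-2.86) = 0.2082
DIC = [CO2*]/α₀ = 7.564×10^-5 / 0.2082 = 0.3633 mmol/L
CA = (α₁ + 2α₂)·DIC = (0.7915 + 2×0.0002874) × 0.3633 = 0.288 mmol/L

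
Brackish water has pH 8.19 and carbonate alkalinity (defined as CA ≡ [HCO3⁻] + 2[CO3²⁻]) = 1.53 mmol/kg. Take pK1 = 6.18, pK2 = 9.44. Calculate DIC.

CA = [HCO3⁻] + 2[CO3²⁻] = (α₁ + 2α₂)·DIC
At pH 8.19: [H⁺]/K1 = 10^-2.01 = 0.0097724, K2/[H⁺] = 10^-1.25 = 0.056234
α₁ = 1/(1 + 0.0097724 + 0.056234) = 1/1.0660 = 0.9381; α₂ = α₁·K2/[H⁺] = 0.05275
α₁ + 2α₂ = 1.0436
DIC = CA / (α₁ + 2α₂) = 1.53 / 1.0436 = 1.47 mmol/kg

DIC = 1.47 mmol/kg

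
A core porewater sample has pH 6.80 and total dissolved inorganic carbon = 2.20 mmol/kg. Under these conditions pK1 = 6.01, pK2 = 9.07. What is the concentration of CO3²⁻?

[CO3²⁻] = 10.1 μmol/kg

α₂ = 1 / (1 + [H⁺]/K2 + [H⁺]²/(K1K2)) = 1 / (1 + 10^+2.27 + 10^+1.48)
   = 1 / (1 + 186.21 + 30.200) = 1/217.41 = 0.004600
[CO3²⁻] = α₂ × DIC = 0.004600 × 2.20 = 0.0101 mmol/kg = 10.1 μmol/kg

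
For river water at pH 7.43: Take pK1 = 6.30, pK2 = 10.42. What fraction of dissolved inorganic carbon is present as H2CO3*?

α₀ = 1 / (1 + K1/[H⁺] + K1K2/[H⁺]²) = 1 / (1 + 10^+1.13 + 10^-1.86)
   = 1 / (1 + 13.490 + 0.013804) = 1/14.503 = 0.06895

α₀ = 0.0689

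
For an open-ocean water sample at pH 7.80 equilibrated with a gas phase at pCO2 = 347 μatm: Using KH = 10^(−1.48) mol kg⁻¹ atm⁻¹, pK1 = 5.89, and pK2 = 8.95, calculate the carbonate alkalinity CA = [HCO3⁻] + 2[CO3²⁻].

CA = 1.07 mmol/kg

[CO2*] = KH · pCO2 = 10^(−1.48) × 347×10^-6 = 1.149×10^-5 mol/kg
α₀ = 1/(1 + K1/[H⁺] + K1K2/[H⁺]²) = 1/(1 + 10^+1.91 + 10^+0.76) = 0.01136
DIC = [CO2*]/α₀ = 1.149×10^-5 / 0.01136 = 1.012 mmol/kg
CA = (α₁ + 2α₂)·DIC = (0.9233 + 2×0.06536) × 1.012 = 1.07 mmol/kg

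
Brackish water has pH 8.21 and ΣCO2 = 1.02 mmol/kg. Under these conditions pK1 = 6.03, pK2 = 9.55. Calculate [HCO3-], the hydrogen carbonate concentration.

α₁ = 1 / (1 + [H⁺]/K1 + K2/[H⁺]) = 1 / (1 + 10^-2.18 + 10^-1.34)
   = 1 / (1 + 0.0066069 + 0.045709) = 1/1.0523 = 0.9503
[HCO3⁻] = α₁ × DIC = 0.9503 × 1.02 = 0.969 mmol/kg

[HCO3⁻] = 0.969 mmol/kg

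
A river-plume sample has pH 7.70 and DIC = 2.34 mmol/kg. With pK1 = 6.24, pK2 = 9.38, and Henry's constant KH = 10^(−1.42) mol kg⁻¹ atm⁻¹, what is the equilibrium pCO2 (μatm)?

pCO2 = 2020 μatm

α₀ = 1 / (1 + K1/[H⁺] + K1K2/[H⁺]²) = 1 / (1 + 10^+1.46 + 10^-0.22)
   = 1 / (1 + 28.840 + 0.60256) = 1/30.443 = 0.03285
[CO2*] = α₀ × DIC = 0.03285 × 2.34 = 0.07687 mmol/kg
pCO2 = [CO2*]/KH = 7.687×10^-5 / 3.802×10^-2 = 2020 μatm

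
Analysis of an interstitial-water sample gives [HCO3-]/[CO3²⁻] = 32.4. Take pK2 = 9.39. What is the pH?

pH = 7.88

From K2 = [H⁺][CO3²⁻]/[HCO3-]:  pH = pK2 − log₁₀([HCO3-]/[CO3²⁻])
log₁₀(32.4) = +1.511
pH = 9.39 − (+1.511) = 7.88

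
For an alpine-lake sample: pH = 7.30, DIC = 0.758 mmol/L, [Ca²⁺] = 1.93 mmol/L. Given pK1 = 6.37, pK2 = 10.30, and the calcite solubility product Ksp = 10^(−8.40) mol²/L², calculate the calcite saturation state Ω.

Ω = 0.329

α₂ = 1 / (1 + [H⁺]/K2 + [H⁺]²/(K1K2)) = 1 / (1 + 10^+3.00 + 10^+2.07)
   = 1 / (1 + 1000.0 + 117.49) = 1/1118.5 = 0.0008941
[CO3²⁻] = α₂ × DIC = 0.0008941 × 0.758 = 0.0006777 mmol/L = 0.6777 μmol/L
Ksp = 10^(−8.40) = 3.981×10^-9
Ω = [Ca²⁺][CO3²⁻]/Ksp = (1.93×10^-3)(6.777×10^-7) / 3.981×10^-9 = 0.329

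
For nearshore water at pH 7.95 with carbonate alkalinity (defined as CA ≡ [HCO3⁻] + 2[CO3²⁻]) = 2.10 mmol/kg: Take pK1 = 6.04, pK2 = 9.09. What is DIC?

CA = [HCO3⁻] + 2[CO3²⁻] = (α₁ + 2α₂)·DIC
At pH 7.95: [H⁺]/K1 = 10^-1.91 = 0.012303, K2/[H⁺] = 10^-1.14 = 0.072444
α₁ = 1/(1 + 0.012303 + 0.072444) = 1/1.0847 = 0.9219; α₂ = α₁·K2/[H⁺] = 0.06678
α₁ + 2α₂ = 1.0554
DIC = CA / (α₁ + 2α₂) = 2.10 / 1.0554 = 1.99 mmol/kg

DIC = 1.99 mmol/kg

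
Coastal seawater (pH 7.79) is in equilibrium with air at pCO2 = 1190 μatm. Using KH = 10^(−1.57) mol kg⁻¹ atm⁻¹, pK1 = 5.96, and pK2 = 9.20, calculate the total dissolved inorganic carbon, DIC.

[CO2*] = KH · pCO2 = 10^(−1.57) × 1190×10^-6 = 3.203×10^-5 mol/kg
α₀ = 1/(1 + K1/[H⁺] + K1K2/[H⁺]²) = 1/(1 + 10^+1.83 + 10^+0.42) = 0.01404
DIC = [CO2*]/α₀ = 3.203×10^-5 / 0.01404 = 2.28 mmol/kg

DIC = 2.28 mmol/kg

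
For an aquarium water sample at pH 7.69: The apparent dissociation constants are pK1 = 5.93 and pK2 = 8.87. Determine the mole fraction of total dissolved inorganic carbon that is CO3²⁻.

α₂ = 0.0610

α₂ = 1 / (1 + [H⁺]/K2 + [H⁺]²/(K1K2)) = 1 / (1 + 10^+1.18 + 10^-0.58)
   = 1 / (1 + 15.136 + 0.26303) = 1/16.399 = 0.06098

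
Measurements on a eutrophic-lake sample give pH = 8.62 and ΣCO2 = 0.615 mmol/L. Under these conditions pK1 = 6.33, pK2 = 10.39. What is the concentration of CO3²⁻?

α₂ = 1 / (1 + [H⁺]/K2 + [H⁺]²/(K1K2)) = 1 / (1 + 10^+1.77 + 10^-0.52)
   = 1 / (1 + 58.884 + 0.30200) = 1/60.186 = 0.01662
[CO3²⁻] = α₂ × DIC = 0.01662 × 0.615 = 0.0102 mmol/L = 10.2 μmol/L

[CO3²⁻] = 10.2 μmol/L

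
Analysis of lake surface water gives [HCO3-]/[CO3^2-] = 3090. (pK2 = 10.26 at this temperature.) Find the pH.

From K2 = [H⁺][CO3^2-]/[HCO3-]:  pH = pK2 − log₁₀([HCO3-]/[CO3^2-])
log₁₀(3090) = +3.490
pH = 10.26 − (+3.490) = 6.77

pH = 6.77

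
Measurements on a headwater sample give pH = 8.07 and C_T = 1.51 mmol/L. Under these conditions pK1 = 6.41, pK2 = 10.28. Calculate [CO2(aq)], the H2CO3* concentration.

[CO2*] = 0.0321 mmol/L

α₀ = 1 / (1 + K1/[H⁺] + K1K2/[H⁺]²) = 1 / (1 + 10^+1.66 + 10^-0.55)
   = 1 / (1 + 45.709 + 0.28184) = 1/46.991 = 0.02128
[CO2*] = α₀ × DIC = 0.02128 × 1.51 = 0.0321 mmol/L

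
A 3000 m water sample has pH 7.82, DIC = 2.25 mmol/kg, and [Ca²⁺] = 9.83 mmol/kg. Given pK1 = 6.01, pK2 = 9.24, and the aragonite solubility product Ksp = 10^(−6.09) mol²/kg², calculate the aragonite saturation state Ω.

Ω = 0.982

α₂ = 1 / (1 + [H⁺]/K2 + [H⁺]²/(K1K2)) = 1 / (1 + 10^+1.42 + 10^-0.39)
   = 1 / (1 + 26.303 + 0.40738) = 1/27.710 = 0.03609
[CO3²⁻] = α₂ × DIC = 0.03609 × 2.25 = 0.08120 mmol/kg
Ksp = 10^(−6.09) = 8.128×10^-7
Ω = [Ca²⁺][CO3²⁻]/Ksp = (9.83×10^-3)(8.120×10^-5) / 8.128×10^-7 = 0.982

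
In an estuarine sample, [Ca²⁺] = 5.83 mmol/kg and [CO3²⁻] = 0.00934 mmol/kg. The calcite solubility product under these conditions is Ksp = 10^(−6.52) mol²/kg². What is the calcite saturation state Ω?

Ksp = 10^(−6.52) = 3.020×10^-7
Ω = [Ca²⁺][CO3²⁻]/Ksp = (5.83×10^-3)(0.00934×10^-3) / 3.020×10^-7 = 0.180

Ω = 0.180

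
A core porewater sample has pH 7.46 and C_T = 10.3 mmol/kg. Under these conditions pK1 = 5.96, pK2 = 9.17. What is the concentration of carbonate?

α₂ = 1 / (1 + [H⁺]/K2 + [H⁺]²/(K1K2)) = 1 / (1 + 10^+1.71 + 10^+0.21)
   = 1 / (1 + 51.286 + 1.6218) = 1/53.908 = 0.01855
[CO3²⁻] = α₂ × DIC = 0.01855 × 10.3 = 0.191 mmol/kg

[CO3²⁻] = 0.191 mmol/kg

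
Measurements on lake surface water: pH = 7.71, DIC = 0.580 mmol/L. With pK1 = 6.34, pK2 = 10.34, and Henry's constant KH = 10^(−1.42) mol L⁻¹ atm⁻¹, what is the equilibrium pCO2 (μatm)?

pCO2 = 623 μatm

α₀ = 1 / (1 + K1/[H⁺] + K1K2/[H⁺]²) = 1 / (1 + 10^+1.37 + 10^-1.26)
   = 1 / (1 + 23.442 + 0.054954) = 1/24.497 = 0.04082
[CO2*] = α₀ × DIC = 0.04082 × 0.580 = 0.02368 mmol/L
pCO2 = [CO2*]/KH = 2.368×10^-5 / 3.802×10^-2 = 623 μatm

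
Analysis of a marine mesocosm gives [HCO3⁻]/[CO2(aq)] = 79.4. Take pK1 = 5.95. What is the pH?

From K1 = [H⁺][HCO3⁻]/[CO2(aq)]:  pH = pK1 + log₁₀([HCO3⁻]/[CO2(aq)])
log₁₀(79.4) = +1.900
pH = 5.95 + (+1.900) = 7.85

pH = 7.85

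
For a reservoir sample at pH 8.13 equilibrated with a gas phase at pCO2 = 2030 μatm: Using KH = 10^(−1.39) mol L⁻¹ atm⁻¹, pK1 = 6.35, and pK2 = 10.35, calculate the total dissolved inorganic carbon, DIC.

DIC = 5.10 mmol/L

[CO2*] = KH · pCO2 = 10^(−1.39) × 2030×10^-6 = 8.270×10^-5 mol/L
α₀ = 1/(1 + K1/[H⁺] + K1K2/[H⁺]²) = 1/(1 + 10^+1.78 + 10^-0.44) = 0.01623
DIC = [CO2*]/α₀ = 8.270×10^-5 / 0.01623 = 5.10 mmol/L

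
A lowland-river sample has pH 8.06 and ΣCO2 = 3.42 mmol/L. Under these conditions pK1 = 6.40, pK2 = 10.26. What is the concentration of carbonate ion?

[CO3²⁻] = 0.0210 mmol/L

α₂ = 1 / (1 + [H⁺]/K2 + [H⁺]²/(K1K2)) = 1 / (1 + 10^+2.20 + 10^+0.54)
   = 1 / (1 + 158.49 + 3.4674) = 1/162.96 = 0.006137
[CO3²⁻] = α₂ × DIC = 0.006137 × 3.42 = 0.0210 mmol/L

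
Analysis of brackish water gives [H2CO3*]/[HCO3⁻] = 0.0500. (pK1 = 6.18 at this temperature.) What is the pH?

From K1 = [H⁺][HCO3⁻]/[H2CO3*]:  pH = pK1 − log₁₀([H2CO3*]/[HCO3⁻])
log₁₀(0.0500) = -1.301
pH = 6.18 − (-1.301) = 7.48

pH = 7.48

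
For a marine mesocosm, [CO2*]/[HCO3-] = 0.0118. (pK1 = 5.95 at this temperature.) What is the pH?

pH = 7.88

From K1 = [H⁺][HCO3-]/[CO2*]:  pH = pK1 − log₁₀([CO2*]/[HCO3-])
log₁₀(0.0118) = -1.928
pH = 5.95 − (-1.928) = 7.88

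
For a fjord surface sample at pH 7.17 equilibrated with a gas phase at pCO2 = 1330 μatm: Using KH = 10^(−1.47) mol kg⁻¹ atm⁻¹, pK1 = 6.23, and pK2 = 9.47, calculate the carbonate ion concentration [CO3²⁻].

[CO3²⁻] = 1.97 μmol/kg

[CO2*] = KH · pCO2 = 10^(−1.47) × 1330×10^-6 = 4.507×10^-5 mol/kg
α₀ = 1/(1 + K1/[H⁺] + K1K2/[H⁺]²) = 1/(1 + 10^+0.94 + 10^-1.36) = 0.1025
DIC = [CO2*]/α₀ = 4.507×10^-5 / 0.1025 = 0.4395 mmol/kg
[CO3²⁻] = α₂·DIC; α₂ = 0.004476, so [CO3²⁻] = 0.004476 × 0.4395 = 0.00197 mmol/kg = 1.97 μmol/kg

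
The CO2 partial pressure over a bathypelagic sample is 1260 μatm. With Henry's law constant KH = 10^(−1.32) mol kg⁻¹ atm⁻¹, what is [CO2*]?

[CO2*] = 60.3 μmol/kg

KH = 10^(−1.32) = 4.786×10^-2 mol kg⁻¹ atm⁻¹
[CO2*] = KH · pCO2 = 4.786×10^-2 × 1260×10^-6 atm = 6.03×10^-5 mol/kg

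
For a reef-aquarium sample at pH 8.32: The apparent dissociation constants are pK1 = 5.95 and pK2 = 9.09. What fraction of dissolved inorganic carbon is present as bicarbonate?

α₁ = 1 / (1 + [H⁺]/K1 + K2/[H⁺]) = 1 / (1 + 10^-2.37 + 10^-0.77)
   = 1 / (1 + 0.0042658 + 0.16982) = 1/1.1741 = 0.8517

α₁ = 0.852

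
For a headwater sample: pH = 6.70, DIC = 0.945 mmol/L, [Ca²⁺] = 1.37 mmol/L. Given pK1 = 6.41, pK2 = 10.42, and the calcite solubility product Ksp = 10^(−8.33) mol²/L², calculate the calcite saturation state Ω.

Ω = 0.0349

α₂ = 1 / (1 + [H⁺]/K2 + [H⁺]²/(K1K2)) = 1 / (1 + 10^+3.72 + 10^+3.43)
   = 1 / (1 + 5248.1 + 2691.5) = 1/7940.6 = 0.0001259
[CO3²⁻] = α₂ × DIC = 0.0001259 × 0.945 = 0.0001190 mmol/L = 0.1190 μmol/L
Ksp = 10^(−8.33) = 4.677×10^-9
Ω = [Ca²⁺][CO3²⁻]/Ksp = (1.37×10^-3)(1.190×10^-7) / 4.677×10^-9 = 0.0349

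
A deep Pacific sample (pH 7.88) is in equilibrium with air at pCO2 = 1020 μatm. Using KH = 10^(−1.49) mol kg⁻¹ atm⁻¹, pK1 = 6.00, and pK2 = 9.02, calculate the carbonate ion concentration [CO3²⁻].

[CO3²⁻] = 0.181 mmol/kg

[CO2*] = KH · pCO2 = 10^(−1.49) × 1020×10^-6 = 3.301×10^-5 mol/kg
α₀ = 1/(1 + K1/[H⁺] + K1K2/[H⁺]²) = 1/(1 + 10^+1.88 + 10^+0.74) = 0.01214
DIC = [CO2*]/α₀ = 3.301×10^-5 / 0.01214 = 2.718 mmol/kg
[CO3²⁻] = α₂·DIC; α₂ = 0.06673, so [CO3²⁻] = 0.06673 × 2.718 = 0.181 mmol/kg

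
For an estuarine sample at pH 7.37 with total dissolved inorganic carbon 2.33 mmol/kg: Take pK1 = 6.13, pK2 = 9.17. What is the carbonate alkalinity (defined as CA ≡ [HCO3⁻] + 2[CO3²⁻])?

CA = [HCO3⁻] + 2[CO3²⁻] = (α₁ + 2α₂)·DIC
At pH 7.37: [H⁺]/K1 = 10^-1.24 = 0.057544, K2/[H⁺] = 10^-1.80 = 0.015849
α₁ = 1/(1 + 0.057544 + 0.015849) = 1/1.0734 = 0.9316; α₂ = α₁·K2/[H⁺] = 0.01477
α₁ + 2α₂ = 0.9612
CA = 0.9612 × 2.33 = 2.24 mmol/kg

CA = 2.24 mmol/kg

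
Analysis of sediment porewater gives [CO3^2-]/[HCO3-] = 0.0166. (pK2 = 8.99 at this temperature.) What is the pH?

pH = 7.21

From K2 = [H⁺][CO3^2-]/[HCO3-]:  pH = pK2 + log₁₀([CO3^2-]/[HCO3-])
log₁₀(0.0166) = -1.780
pH = 8.99 + (-1.780) = 7.21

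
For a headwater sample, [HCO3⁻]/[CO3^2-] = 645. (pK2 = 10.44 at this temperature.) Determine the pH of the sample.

pH = 7.63

From K2 = [H⁺][CO3^2-]/[HCO3⁻]:  pH = pK2 − log₁₀([HCO3⁻]/[CO3^2-])
log₁₀(645) = +2.810
pH = 10.44 − (+2.810) = 7.63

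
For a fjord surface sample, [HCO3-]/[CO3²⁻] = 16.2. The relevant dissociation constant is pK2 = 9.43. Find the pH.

From K2 = [H⁺][CO3²⁻]/[HCO3-]:  pH = pK2 − log₁₀([HCO3-]/[CO3²⁻])
log₁₀(16.2) = +1.210
pH = 9.43 − (+1.210) = 8.22

pH = 8.22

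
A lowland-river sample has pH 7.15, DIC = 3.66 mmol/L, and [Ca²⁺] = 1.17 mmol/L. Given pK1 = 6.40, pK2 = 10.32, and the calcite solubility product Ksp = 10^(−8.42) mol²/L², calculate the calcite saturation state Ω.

Ω = 0.646

α₂ = 1 / (1 + [H⁺]/K2 + [H⁺]²/(K1K2)) = 1 / (1 + 10^+3.17 + 10^+2.42)
   = 1 / (1 + 1479.1 + 263.03) = 1/1743.1 = 0.0005737
[CO3²⁻] = α₂ × DIC = 0.0005737 × 3.66 = 0.002100 mmol/L = 2.100 μmol/L
Ksp = 10^(−8.42) = 3.802×10^-9
Ω = [Ca²⁺][CO3²⁻]/Ksp = (1.17×10^-3)(2.100×10^-6) / 3.802×10^-9 = 0.646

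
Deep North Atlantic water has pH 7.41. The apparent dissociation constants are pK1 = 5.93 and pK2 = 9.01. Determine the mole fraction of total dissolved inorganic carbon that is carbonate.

α₂ = 1 / (1 + [H⁺]/K2 + [H⁺]²/(K1K2)) = 1 / (1 + 10^+1.60 + 10^+0.12)
   = 1 / (1 + 39.811 + 1.3183) = 1/42.129 = 0.02374

α₂ = 0.0237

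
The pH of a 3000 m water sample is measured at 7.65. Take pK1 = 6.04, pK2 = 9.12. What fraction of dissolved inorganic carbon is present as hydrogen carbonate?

α₁ = 0.945

α₁ = 1 / (1 + [H⁺]/K1 + K2/[H⁺]) = 1 / (1 + 10^-1.61 + 10^-1.47)
   = 1 / (1 + 0.024547 + 0.033884) = 1/1.0584 = 0.9448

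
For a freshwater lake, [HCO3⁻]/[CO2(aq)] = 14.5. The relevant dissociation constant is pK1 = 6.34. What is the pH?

pH = 7.50

From K1 = [H⁺][HCO3⁻]/[CO2(aq)]:  pH = pK1 + log₁₀([HCO3⁻]/[CO2(aq)])
log₁₀(14.5) = +1.161
pH = 6.34 + (+1.161) = 7.50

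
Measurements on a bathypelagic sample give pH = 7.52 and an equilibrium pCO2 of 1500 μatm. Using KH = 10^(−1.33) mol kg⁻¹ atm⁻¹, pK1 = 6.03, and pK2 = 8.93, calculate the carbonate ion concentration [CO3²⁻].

[CO2*] = KH · pCO2 = 10^(−1.33) × 1500×10^-6 = 7.016×10^-5 mol/kg
α₀ = 1/(1 + K1/[H⁺] + K1K2/[H⁺]²) = 1/(1 + 10^+1.49 + 10^+0.08) = 0.03021
DIC = [CO2*]/α₀ = 7.016×10^-5 / 0.03021 = 2.323 mmol/kg
[CO3²⁻] = α₂·DIC; α₂ = 0.03632, so [CO3²⁻] = 0.03632 × 2.323 = 0.0844 mmol/kg

[CO3²⁻] = 0.0844 mmol/kg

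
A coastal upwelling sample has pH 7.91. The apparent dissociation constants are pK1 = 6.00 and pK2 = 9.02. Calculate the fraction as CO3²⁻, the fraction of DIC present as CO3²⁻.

α₂ = 1 / (1 + [H⁺]/K2 + [H⁺]²/(K1K2)) = 1 / (1 + 10^+1.11 + 10^-0.80)
   = 1 / (1 + 12.882 + 0.15849) = 1/14.041 = 0.07122

α₂ = 0.0712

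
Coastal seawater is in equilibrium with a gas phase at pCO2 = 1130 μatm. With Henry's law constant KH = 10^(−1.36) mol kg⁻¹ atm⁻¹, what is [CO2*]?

[CO2*] = 49.3 μmol/kg

KH = 10^(−1.36) = 4.365×10^-2 mol kg⁻¹ atm⁻¹
[CO2*] = KH · pCO2 = 4.365×10^-2 × 1130×10^-6 atm = 4.93×10^-5 mol/kg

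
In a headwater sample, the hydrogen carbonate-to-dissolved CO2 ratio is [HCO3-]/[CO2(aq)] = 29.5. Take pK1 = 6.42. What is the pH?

pH = 7.89

From K1 = [H⁺][HCO3-]/[CO2(aq)]:  pH = pK1 + log₁₀([HCO3-]/[CO2(aq)])
log₁₀(29.5) = +1.470
pH = 6.42 + (+1.470) = 7.89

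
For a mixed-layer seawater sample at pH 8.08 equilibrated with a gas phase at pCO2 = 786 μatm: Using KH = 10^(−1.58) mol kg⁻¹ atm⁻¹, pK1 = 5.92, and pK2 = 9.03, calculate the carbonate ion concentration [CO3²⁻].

[CO3²⁻] = 0.335 mmol/kg

[CO2*] = KH · pCO2 = 10^(−1.58) × 786×10^-6 = 2.067×10^-5 mol/kg
α₀ = 1/(1 + K1/[H⁺] + K1K2/[H⁺]²) = 1/(1 + 10^+2.16 + 10^+1.21) = 0.006182
DIC = [CO2*]/α₀ = 2.067×10^-5 / 0.006182 = 3.344 mmol/kg
[CO3²⁻] = α₂·DIC; α₂ = 0.1003, so [CO3²⁻] = 0.1003 × 3.344 = 0.335 mmol/kg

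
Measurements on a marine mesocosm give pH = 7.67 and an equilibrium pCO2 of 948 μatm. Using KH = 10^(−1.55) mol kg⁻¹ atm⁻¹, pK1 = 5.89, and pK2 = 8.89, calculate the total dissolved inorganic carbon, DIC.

DIC = 1.73 mmol/kg

[CO2*] = KH · pCO2 = 10^(−1.55) × 948×10^-6 = 2.672×10^-5 mol/kg
α₀ = 1/(1 + K1/[H⁺] + K1K2/[H⁺]²) = 1/(1 + 10^+1.78 + 10^+0.56) = 0.01541
DIC = [CO2*]/α₀ = 2.672×10^-5 / 0.01541 = 1.73 mmol/kg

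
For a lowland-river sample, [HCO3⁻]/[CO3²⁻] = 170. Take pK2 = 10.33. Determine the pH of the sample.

pH = 8.10

From K2 = [H⁺][CO3²⁻]/[HCO3⁻]:  pH = pK2 − log₁₀([HCO3⁻]/[CO3²⁻])
log₁₀(170) = +2.230
pH = 10.33 − (+2.230) = 8.10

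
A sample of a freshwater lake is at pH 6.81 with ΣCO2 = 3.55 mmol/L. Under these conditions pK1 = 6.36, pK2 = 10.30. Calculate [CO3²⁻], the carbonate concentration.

[CO3²⁻] = 0.848 μmol/L

α₂ = 1 / (1 + [H⁺]/K2 + [H⁺]²/(K1K2)) = 1 / (1 + 10^+3.49 + 10^+3.04)
   = 1 / (1 + 3090.3 + 1096.5) = 1/4187.8 = 0.0002388
[CO3²⁻] = α₂ × DIC = 0.0002388 × 3.55 = 0.000848 mmol/L = 0.848 μmol/L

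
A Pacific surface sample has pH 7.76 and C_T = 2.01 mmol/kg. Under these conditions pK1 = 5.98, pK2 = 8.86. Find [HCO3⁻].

α₁ = 1 / (1 + [H⁺]/K1 + K2/[H⁺]) = 1 / (1 + 10^-1.78 + 10^-1.10)
   = 1 / (1 + 0.016596 + 0.079433) = 1/1.0960 = 0.9124
[HCO3⁻] = α₁ × DIC = 0.9124 × 2.01 = 1.83 mmol/kg

[HCO3⁻] = 1.83 mmol/kg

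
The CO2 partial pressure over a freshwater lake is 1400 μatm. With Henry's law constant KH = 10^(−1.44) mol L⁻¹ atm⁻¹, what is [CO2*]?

[CO2*] = 50.8 μmol/L

KH = 10^(−1.44) = 3.631×10^-2 mol L⁻¹ atm⁻¹
[CO2*] = KH · pCO2 = 3.631×10^-2 × 1400×10^-6 atm = 5.08×10^-5 mol/L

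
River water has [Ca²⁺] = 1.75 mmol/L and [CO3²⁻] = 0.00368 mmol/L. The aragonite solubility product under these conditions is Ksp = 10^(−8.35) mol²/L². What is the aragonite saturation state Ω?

Ω = 1.44

Ksp = 10^(−8.35) = 4.467×10^-9
Ω = [Ca²⁺][CO3²⁻]/Ksp = (1.75×10^-3)(0.00368×10^-3) / 4.467×10^-9 = 1.44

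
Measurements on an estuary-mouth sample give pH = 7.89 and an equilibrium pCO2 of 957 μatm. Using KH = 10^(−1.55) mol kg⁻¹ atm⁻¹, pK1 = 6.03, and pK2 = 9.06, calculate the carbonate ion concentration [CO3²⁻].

[CO2*] = KH · pCO2 = 10^(−1.55) × 957×10^-6 = 2.697×10^-5 mol/kg
α₀ = 1/(1 + K1/[H⁺] + K1K2/[H⁺]²) = 1/(1 + 10^+1.86 + 10^+0.69) = 0.01276
DIC = [CO2*]/α₀ = 2.697×10^-5 / 0.01276 = 2.113 mmol/kg
[CO3²⁻] = α₂·DIC; α₂ = 0.06252, so [CO3²⁻] = 0.06252 × 2.113 = 0.132 mmol/kg

[CO3²⁻] = 0.132 mmol/kg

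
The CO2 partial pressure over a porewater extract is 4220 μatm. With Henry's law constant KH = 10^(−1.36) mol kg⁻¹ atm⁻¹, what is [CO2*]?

KH = 10^(−1.36) = 4.365×10^-2 mol kg⁻¹ atm⁻¹
[CO2*] = KH · pCO2 = 4.365×10^-2 × 4220×10^-6 atm = 1.84×10^-4 mol/kg

[CO2*] = 184 μmol/kg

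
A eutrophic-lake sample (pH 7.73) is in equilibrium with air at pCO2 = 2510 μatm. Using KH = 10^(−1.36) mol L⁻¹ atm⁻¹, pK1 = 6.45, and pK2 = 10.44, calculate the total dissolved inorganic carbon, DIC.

DIC = 2.20 mmol/L

[CO2*] = KH · pCO2 = 10^(−1.36) × 2510×10^-6 = 1.096×10^-4 mol/L
α₀ = 1/(1 + K1/[H⁺] + K1K2/[H⁺]²) = 1/(1 + 10^+1.28 + 10^-1.43) = 0.04977
DIC = [CO2*]/α₀ = 1.096×10^-4 / 0.04977 = 2.20 mmol/L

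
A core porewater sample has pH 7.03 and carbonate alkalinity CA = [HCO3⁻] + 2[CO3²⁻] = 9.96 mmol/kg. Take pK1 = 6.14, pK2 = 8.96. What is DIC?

CA = [HCO3⁻] + 2[CO3²⁻] = (α₁ + 2α₂)·DIC
At pH 7.03: [H⁺]/K1 = 10^-0.89 = 0.12882, K2/[H⁺] = 10^-1.93 = 0.011749
α₁ = 1/(1 + 0.12882 + 0.011749) = 1/1.1406 = 0.8768; α₂ = α₁·K2/[H⁺] = 0.01030
α₁ + 2α₂ = 0.8974
DIC = CA / (α₁ + 2α₂) = 9.96 / 0.8974 = 11.1 mmol/kg

DIC = 11.1 mmol/kg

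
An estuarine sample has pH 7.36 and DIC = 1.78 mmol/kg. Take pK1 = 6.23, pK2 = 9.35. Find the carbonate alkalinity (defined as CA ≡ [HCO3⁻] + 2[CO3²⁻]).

CA = [HCO3⁻] + 2[CO3²⁻] = (α₁ + 2α₂)·DIC
At pH 7.36: [H⁺]/K1 = 10^-1.13 = 0.074131, K2/[H⁺] = 10^-1.99 = 0.010233
α₁ = 1/(1 + 0.074131 + 0.010233) = 1/1.0844 = 0.9222; α₂ = α₁·K2/[H⁺] = 0.009437
α₁ + 2α₂ = 0.9411
CA = 0.9411 × 1.78 = 1.68 mmol/kg

CA = 1.68 mmol/kg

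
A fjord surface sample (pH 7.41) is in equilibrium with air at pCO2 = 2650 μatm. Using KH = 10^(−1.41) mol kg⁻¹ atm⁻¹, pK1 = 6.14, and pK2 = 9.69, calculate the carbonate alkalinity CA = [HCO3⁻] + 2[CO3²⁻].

[CO2*] = KH · pCO2 = 10^(−1.41) × 2650×10^-6 = 1.031×10^-4 mol/kg
α₀ = 1/(1 + K1/[H⁺] + K1K2/[H⁺]²) = 1/(1 + 10^+1.27 + 10^-1.01) = 0.05071
DIC = [CO2*]/α₀ = 1.031×10^-4 / 0.05071 = 2.033 mmol/kg
CA = (α₁ + 2α₂)·DIC = (0.9443 + 2×0.004956) × 2.033 = 1.94 mmol/kg

CA = 1.94 mmol/kg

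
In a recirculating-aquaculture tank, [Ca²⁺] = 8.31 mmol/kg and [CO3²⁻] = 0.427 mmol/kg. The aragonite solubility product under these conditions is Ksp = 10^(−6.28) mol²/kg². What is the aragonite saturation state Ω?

Ksp = 10^(−6.28) = 5.248×10^-7
Ω = [Ca²⁺][CO3²⁻]/Ksp = (8.31×10^-3)(0.427×10^-3) / 5.248×10^-7 = 6.76

Ω = 6.76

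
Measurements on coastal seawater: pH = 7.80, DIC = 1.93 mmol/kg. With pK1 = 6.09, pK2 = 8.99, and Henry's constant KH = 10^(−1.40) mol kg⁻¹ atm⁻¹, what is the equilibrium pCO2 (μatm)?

α₀ = 1 / (1 + K1/[H⁺] + K1K2/[H⁺]²) = 1 / (1 + 10^+1.71 + 10^+0.52)
   = 1 / (1 + 51.286 + 3.3113) = 1/55.597 = 0.01799
[CO2*] = α₀ × DIC = 0.01799 × 1.93 = 0.03471 mmol/kg
pCO2 = [CO2*]/KH = 3.471×10^-5 / 3.981×10^-2 = 872 μatm

pCO2 = 872 μatm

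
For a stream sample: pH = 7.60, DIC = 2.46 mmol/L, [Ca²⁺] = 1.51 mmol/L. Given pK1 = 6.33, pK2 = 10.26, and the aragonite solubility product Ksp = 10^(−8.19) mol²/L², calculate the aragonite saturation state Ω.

α₂ = 1 / (1 + [H⁺]/K2 + [H⁺]²/(K1K2)) = 1 / (1 + 10^+2.66 + 10^+1.39)
   = 1 / (1 + 457.09 + 24.547) = 1/482.64 = 0.002072
[CO3²⁻] = α₂ × DIC = 0.002072 × 2.46 = 0.005097 mmol/L = 5.097 μmol/L
Ksp = 10^(−8.19) = 6.457×10^-9
Ω = [Ca²⁺][CO3²⁻]/Ksp = (1.51×10^-3)(5.097×10^-6) / 6.457×10^-9 = 1.19

Ω = 1.19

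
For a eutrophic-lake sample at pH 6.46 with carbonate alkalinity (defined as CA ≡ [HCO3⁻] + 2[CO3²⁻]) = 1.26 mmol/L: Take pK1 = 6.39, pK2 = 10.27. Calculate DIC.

DIC = 2.33 mmol/L

CA = [HCO3⁻] + 2[CO3²⁻] = (α₁ + 2α₂)·DIC
At pH 6.46: [H⁺]/K1 = 10^-0.07 = 0.85114, K2/[H⁺] = 10^-3.81 = 0.00015488
α₁ = 1/(1 + 0.85114 + 0.00015488) = 1/1.8513 = 0.5402; α₂ = α₁·K2/[H⁺] = 8.366×10^-5
α₁ + 2α₂ = 0.5403
DIC = CA / (α₁ + 2α₂) = 1.26 / 0.5403 = 2.33 mmol/L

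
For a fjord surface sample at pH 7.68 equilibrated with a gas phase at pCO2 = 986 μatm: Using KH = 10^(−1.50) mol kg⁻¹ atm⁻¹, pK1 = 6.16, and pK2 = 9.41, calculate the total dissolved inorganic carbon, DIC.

[CO2*] = KH · pCO2 = 10^(−1.50) × 986×10^-6 = 3.118×10^-5 mol/kg
α₀ = 1/(1 + K1/[H⁺] + K1K2/[H⁺]²) = 1/(1 + 10^+1.52 + 10^-0.21) = 0.02879
DIC = [CO2*]/α₀ = 3.118×10^-5 / 0.02879 = 1.08 mmol/kg

DIC = 1.08 mmol/kg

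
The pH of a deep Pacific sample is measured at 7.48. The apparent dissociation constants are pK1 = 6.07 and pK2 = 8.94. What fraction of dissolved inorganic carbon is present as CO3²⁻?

α₂ = 0.0323

α₂ = 1 / (1 + [H⁺]/K2 + [H⁺]²/(K1K2)) = 1 / (1 + 10^+1.46 + 10^+0.05)
   = 1 / (1 + 28.840 + 1.1220) = 1/30.962 = 0.03230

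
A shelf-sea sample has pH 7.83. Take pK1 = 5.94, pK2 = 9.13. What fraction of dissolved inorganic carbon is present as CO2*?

α₀ = 0.0121

α₀ = 1 / (1 + K1/[H⁺] + K1K2/[H⁺]²) = 1 / (1 + 10^+1.89 + 10^+0.59)
   = 1 / (1 + 77.625 + 3.8905) = 1/82.515 = 0.01212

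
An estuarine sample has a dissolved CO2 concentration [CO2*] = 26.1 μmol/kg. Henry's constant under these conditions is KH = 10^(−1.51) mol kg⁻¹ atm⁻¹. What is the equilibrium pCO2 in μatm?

pCO2 = 845 μatm

KH = 10^(−1.51) = 3.090×10^-2 mol kg⁻¹ atm⁻¹
pCO2 = [CO2*]/KH = 26.1×10^-6 / 3.090×10^-2 = 8.45×10^-4 atm = 845 μatm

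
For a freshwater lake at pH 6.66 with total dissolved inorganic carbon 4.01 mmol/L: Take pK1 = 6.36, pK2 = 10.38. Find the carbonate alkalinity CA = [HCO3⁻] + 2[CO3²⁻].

CA = 2.67 mmol/L

CA = [HCO3⁻] + 2[CO3²⁻] = (α₁ + 2α₂)·DIC
At pH 6.66: [H⁺]/K1 = 10^-0.30 = 0.50119, K2/[H⁺] = 10^-3.72 = 0.00019055
α₁ = 1/(1 + 0.50119 + 0.00019055) = 1/1.5014 = 0.6661; α₂ = α₁·K2/[H⁺] = 0.0001269
α₁ + 2α₂ = 0.6663
CA = 0.6663 × 4.01 = 2.67 mmol/L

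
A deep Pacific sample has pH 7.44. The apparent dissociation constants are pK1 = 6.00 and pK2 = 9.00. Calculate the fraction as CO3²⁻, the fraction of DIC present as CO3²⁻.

α₂ = 1 / (1 + [H⁺]/K2 + [H⁺]²/(K1K2)) = 1 / (1 + 10^+1.56 + 10^+0.12)
   = 1 / (1 + 36.308 + 1.3183) = 1/38.626 = 0.02589

α₂ = 0.0259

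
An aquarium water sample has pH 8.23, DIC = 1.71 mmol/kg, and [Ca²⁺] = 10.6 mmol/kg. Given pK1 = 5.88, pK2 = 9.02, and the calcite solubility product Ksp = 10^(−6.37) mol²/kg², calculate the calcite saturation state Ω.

Ω = 5.91

α₂ = 1 / (1 + [H⁺]/K2 + [H⁺]²/(K1K2)) = 1 / (1 + 10^+0.79 + 10^-1.56)
   = 1 / (1 + 6.1660 + 0.027542) = 1/7.1935 = 0.1390
[CO3²⁻] = α₂ × DIC = 0.1390 × 1.71 = 0.2377 mmol/kg
Ksp = 10^(−6.37) = 4.266×10^-7
Ω = [Ca²⁺][CO3²⁻]/Ksp = (10.6×10^-3)(2.377×10^-4) / 4.266×10^-7 = 5.91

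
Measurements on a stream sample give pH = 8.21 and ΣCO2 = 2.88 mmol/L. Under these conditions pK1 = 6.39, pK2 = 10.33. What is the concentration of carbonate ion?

[CO3²⁻] = 0.0214 mmol/L

α₂ = 1 / (1 + [H⁺]/K2 + [H⁺]²/(K1K2)) = 1 / (1 + 10^+2.12 + 10^+0.30)
   = 1 / (1 + 131.83 + 1.9953) = 1/134.82 = 0.007417
[CO3²⁻] = α₂ × DIC = 0.007417 × 2.88 = 0.0214 mmol/L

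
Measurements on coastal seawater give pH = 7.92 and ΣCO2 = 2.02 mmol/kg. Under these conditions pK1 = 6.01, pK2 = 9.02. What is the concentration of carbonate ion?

α₂ = 1 / (1 + [H⁺]/K2 + [H⁺]²/(K1K2)) = 1 / (1 + 10^+1.10 + 10^-0.81)
   = 1 / (1 + 12.589 + 0.15488) = 1/13.744 = 0.07276
[CO3²⁻] = α₂ × DIC = 0.07276 × 2.02 = 0.147 mmol/kg

[CO3²⁻] = 0.147 mmol/kg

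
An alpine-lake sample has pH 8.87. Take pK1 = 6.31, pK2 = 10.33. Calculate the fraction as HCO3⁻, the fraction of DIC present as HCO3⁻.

α₁ = 0.964

α₁ = 1 / (1 + [H⁺]/K1 + K2/[H⁺]) = 1 / (1 + 10^-2.56 + 10^-1.46)
   = 1 / (1 + 0.0027542 + 0.034674) = 1/1.0374 = 0.9639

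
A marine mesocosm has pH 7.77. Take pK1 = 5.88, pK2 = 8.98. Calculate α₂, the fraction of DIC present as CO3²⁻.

α₂ = 0.0574

α₂ = 1 / (1 + [H⁺]/K2 + [H⁺]²/(K1K2)) = 1 / (1 + 10^+1.21 + 10^-0.68)
   = 1 / (1 + 16.218 + 0.20893) = 1/17.427 = 0.05738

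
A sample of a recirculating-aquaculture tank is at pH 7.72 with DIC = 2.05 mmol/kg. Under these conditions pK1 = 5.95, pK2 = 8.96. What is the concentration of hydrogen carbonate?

[HCO3⁻] = 1.91 mmol/kg

α₁ = 1 / (1 + [H⁺]/K1 + K2/[H⁺]) = 1 / (1 + 10^-1.77 + 10^-1.24)
   = 1 / (1 + 0.016982 + 0.057544) = 1/1.0745 = 0.9306
[HCO3⁻] = α₁ × DIC = 0.9306 × 2.05 = 1.91 mmol/kg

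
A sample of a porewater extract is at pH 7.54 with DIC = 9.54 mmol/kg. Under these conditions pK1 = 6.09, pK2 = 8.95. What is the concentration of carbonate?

α₂ = 1 / (1 + [H⁺]/K2 + [H⁺]²/(K1K2)) = 1 / (1 + 10^+1.41 + 10^-0.04)
   = 1 / (1 + 25.704 + 0.91201) = 1/27.616 = 0.03621
[CO3²⁻] = α₂ × DIC = 0.03621 × 9.54 = 0.345 mmol/kg

[CO3²⁻] = 0.345 mmol/kg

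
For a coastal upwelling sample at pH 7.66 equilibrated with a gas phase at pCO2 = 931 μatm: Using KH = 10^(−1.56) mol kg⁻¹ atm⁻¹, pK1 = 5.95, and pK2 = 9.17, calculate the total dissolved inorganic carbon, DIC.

[CO2*] = KH · pCO2 = 10^(−1.56) × 931×10^-6 = 2.564×10^-5 mol/kg
α₀ = 1/(1 + K1/[H⁺] + K1K2/[H⁺]²) = 1/(1 + 10^+1.71 + 10^+0.20) = 0.01856
DIC = [CO2*]/α₀ = 2.564×10^-5 / 0.01856 = 1.38 mmol/kg

DIC = 1.38 mmol/kg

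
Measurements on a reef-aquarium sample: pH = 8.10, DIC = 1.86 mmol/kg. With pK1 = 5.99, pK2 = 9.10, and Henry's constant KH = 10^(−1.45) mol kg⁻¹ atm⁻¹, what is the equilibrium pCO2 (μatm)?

α₀ = 1 / (1 + K1/[H⁺] + K1K2/[H⁺]²) = 1 / (1 + 10^+2.11 + 10^+1.11)
   = 1 / (1 + 128.82 + 12.882) = 1/142.71 = 0.007007
[CO2*] = α₀ × DIC = 0.007007 × 1.86 = 0.01303 mmol/kg = 13.03 μmol/kg
pCO2 = [CO2*]/KH = 1.303×10^-5 / 3.548×10^-2 = 367 μatm

pCO2 = 367 μatm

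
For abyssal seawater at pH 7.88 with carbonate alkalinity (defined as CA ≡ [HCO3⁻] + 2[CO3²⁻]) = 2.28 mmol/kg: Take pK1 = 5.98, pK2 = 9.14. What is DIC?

CA = [HCO3⁻] + 2[CO3²⁻] = (α₁ + 2α₂)·DIC
At pH 7.88: [H⁺]/K1 = 10^-1.90 = 0.012589, K2/[H⁺] = 10^-1.26 = 0.054954
α₁ = 1/(1 + 0.012589 + 0.054954) = 1/1.0675 = 0.9367; α₂ = α₁·K2/[H⁺] = 0.05148
α₁ + 2α₂ = 1.0397
DIC = CA / (α₁ + 2α₂) = 2.28 / 1.0397 = 2.19 mmol/kg

DIC = 2.19 mmol/kg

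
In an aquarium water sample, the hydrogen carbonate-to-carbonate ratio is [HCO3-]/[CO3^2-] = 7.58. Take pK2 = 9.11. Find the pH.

pH = 8.23

From K2 = [H⁺][CO3^2-]/[HCO3-]:  pH = pK2 − log₁₀([HCO3-]/[CO3^2-])
log₁₀(7.58) = +0.880
pH = 9.11 − (+0.880) = 8.23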